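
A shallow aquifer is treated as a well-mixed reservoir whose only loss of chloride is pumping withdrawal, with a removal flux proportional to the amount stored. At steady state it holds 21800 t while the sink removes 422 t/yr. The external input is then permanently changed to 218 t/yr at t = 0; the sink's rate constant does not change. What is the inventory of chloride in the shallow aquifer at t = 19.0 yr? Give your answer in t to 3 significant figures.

18600 t

Residence time τ = M₀/F₀ = 51.66 yr. The eventual steady state is M_∞ = M₀·(F₁/F₀) = 21800 × 218/422 = 11262 t.
The anomaly ΔM(t) = M(t) − M_∞ decays as ΔM₀·e^(−t/τ) with ΔM₀ = 21800 − 11262 = 10540 t.
At t = 19.0 yr, e^(−t/τ) = e^(−0.3678) = 0.6923, so ΔM = 7295 t and M = 11262 + 7295 = 18557 t.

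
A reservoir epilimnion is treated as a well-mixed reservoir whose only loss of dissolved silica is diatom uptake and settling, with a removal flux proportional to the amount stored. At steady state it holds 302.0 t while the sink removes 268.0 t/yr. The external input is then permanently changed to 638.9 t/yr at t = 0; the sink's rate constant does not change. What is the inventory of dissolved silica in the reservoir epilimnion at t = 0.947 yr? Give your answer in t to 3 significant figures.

540 t

Residence time τ = M₀/F₀ = 1.127 yr. The eventual steady state is M_∞ = M₀·(F₁/F₀) = 302.0 × 638.9/268.0 = 719.95 t.
The anomaly ΔM(t) = M(t) − M_∞ decays as ΔM₀·e^(−t/τ) with ΔM₀ = 302.0 − 719.95 = −418.0 t.
At t = 0.947 yr, e^(−t/τ) = e^(−0.8404) = 0.4315, so ΔM = −180.4 t and M = 719.95 − 180.4 = 539.59 t.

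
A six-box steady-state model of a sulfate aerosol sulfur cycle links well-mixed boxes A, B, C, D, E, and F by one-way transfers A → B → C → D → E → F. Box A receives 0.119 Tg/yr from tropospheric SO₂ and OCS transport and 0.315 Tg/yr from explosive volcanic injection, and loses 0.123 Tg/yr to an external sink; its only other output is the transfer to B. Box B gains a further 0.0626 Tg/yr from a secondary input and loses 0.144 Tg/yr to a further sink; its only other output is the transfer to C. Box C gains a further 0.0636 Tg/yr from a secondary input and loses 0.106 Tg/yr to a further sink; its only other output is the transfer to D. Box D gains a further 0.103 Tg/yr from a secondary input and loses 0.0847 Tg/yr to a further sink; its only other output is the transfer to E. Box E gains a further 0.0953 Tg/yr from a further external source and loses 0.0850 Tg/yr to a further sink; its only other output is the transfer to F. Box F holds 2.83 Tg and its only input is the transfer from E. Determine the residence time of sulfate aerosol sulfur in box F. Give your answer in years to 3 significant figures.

13.1 yr

Box A: F(A→B) = (0.119 + 0.315) − 0.123 = 0.31100 Tg/yr.
Box B: F(B→C) = (0.31100 + 0.0626) − 0.144 = 0.22960 Tg/yr.
Box C: F(C→D) = (0.22960 + 0.0636) − 0.106 = 0.18720 Tg/yr.
Box D: F(D→E) = (0.18720 + 0.103) − 0.0847 = 0.20550 Tg/yr.
Box E: F(E→F) = (0.20550 + 0.0953) − 0.0850 = 0.21580 Tg/yr.
Box F throughput = its input = 0.21580 Tg/yr; τ = 2.83 / 0.21580 = 13.11 yr.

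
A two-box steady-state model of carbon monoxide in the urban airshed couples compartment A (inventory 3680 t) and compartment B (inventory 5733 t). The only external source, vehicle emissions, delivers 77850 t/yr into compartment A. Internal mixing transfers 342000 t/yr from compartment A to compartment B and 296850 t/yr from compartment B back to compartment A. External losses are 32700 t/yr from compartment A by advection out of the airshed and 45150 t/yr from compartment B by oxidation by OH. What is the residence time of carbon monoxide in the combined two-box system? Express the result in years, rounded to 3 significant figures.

Treat the two boxes together as one reservoir: the mixing fluxes between them are internal recycling, so τ = ΣM / Σ(external losses).
M_total = 3680 + 5733 = 9413.0 t.
ΣF_external_out = 32700 + 45150 = 77850 t/yr.
τ = M_total / ΣF_ext = 9413.0 / 77850 = 0.1209 yr.

0.121 yr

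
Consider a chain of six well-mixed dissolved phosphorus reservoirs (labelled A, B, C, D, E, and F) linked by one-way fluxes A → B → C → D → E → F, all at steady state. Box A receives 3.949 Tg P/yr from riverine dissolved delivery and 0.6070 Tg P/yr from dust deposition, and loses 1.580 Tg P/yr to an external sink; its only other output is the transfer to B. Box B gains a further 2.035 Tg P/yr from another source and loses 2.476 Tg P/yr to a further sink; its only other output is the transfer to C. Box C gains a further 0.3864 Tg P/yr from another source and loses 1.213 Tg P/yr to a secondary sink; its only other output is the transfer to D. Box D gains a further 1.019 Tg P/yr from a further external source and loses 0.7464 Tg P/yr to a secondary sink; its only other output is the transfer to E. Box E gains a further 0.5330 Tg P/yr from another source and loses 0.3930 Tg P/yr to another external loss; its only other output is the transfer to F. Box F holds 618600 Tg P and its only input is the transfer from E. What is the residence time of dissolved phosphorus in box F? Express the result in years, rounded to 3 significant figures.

Box A: F(A→B) = (3.949 + 0.6070) − 1.580 = 2.9760 Tg P/yr.
Box B: F(B→C) = (2.9760 + 2.035) − 2.476 = 2.5350 Tg P/yr.
Box C: F(C→D) = (2.5350 + 0.3864) − 1.213 = 1.7084 Tg P/yr.
Box D: F(D→E) = (1.7084 + 1.019) − 0.7464 = 1.9810 Tg P/yr.
Box E: F(E→F) = (1.9810 + 0.5330) − 0.3930 = 2.1210 Tg P/yr.
Box F throughput = its input = 2.1210 Tg P/yr; τ = 618600 / 2.1210 = 291700 yr.

292000 yr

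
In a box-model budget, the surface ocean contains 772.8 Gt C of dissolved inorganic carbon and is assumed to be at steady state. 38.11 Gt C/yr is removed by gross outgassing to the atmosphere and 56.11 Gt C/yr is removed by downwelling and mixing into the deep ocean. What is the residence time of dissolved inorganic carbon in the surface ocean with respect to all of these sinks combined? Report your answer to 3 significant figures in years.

Total removal flux = 38.11 + 56.11 = 94.220 Gt C/yr.
τ = M / ΣF_out = 772.8 / 94.220 = 8.202 yr.

8.20 yr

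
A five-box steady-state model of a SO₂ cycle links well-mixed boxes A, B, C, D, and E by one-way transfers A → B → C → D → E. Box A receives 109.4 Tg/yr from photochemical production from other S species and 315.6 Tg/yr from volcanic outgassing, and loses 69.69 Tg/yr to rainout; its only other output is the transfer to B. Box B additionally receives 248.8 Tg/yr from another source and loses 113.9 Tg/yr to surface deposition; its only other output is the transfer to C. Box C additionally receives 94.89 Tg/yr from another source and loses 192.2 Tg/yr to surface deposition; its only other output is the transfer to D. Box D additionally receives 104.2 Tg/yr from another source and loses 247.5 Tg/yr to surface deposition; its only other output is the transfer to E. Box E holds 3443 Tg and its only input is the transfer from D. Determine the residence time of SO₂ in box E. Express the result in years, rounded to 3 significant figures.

Box A: F(A→B) = (109.4 + 315.6) − 69.69 = 355.31 Tg/yr.
Box B: F(B→C) = (355.31 + 248.8) − 113.9 = 490.21 Tg/yr.
Box C: F(C→D) = (490.21 + 94.89) − 192.2 = 392.90 Tg/yr.
Box D: F(D→E) = (392.90 + 104.2) − 247.5 = 249.60 Tg/yr.
Box E throughput = its input = 249.60 Tg/yr; τ = 3443 / 249.60 = 13.79 yr.

13.8 yr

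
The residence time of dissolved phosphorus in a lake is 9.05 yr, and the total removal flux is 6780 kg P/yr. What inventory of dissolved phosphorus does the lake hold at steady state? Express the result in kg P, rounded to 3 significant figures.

61400 kg P

τ = M/F ⇒ M = τ × F = 9.05 × 6780 = 61360 kg P.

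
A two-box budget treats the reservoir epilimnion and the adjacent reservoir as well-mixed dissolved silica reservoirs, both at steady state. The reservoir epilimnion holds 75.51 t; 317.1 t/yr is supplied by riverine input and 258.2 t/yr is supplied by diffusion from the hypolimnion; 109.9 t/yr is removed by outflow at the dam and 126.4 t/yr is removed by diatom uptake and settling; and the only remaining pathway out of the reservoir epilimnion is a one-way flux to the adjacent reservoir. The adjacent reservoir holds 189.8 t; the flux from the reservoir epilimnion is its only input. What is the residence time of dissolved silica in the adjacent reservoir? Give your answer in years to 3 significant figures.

0.560 yr

Balance the reservoir epilimnion: ΣF_in = 317.1 + 258.2 = 575.30 t/yr.
Flux to the adjacent reservoir = ΣF_in − (109.9 + 126.4) = 339.00 t/yr.
At steady state the output of the adjacent reservoir equals its input, 339.00 t/yr.
τ = M / F = 189.8 / 339.00 = 0.5599 yr.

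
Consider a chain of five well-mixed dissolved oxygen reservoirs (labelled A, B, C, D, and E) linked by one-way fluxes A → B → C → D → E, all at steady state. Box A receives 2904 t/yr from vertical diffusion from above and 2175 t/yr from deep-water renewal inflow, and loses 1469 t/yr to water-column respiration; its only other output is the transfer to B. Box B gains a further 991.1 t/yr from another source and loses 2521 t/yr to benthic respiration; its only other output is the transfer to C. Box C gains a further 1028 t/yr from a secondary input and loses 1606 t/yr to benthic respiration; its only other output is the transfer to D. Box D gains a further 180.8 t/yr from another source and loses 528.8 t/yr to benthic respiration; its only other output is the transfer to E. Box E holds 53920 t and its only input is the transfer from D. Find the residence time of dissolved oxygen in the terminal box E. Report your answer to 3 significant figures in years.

Box A: F(A→B) = (2904 + 2175) − 1469 = 3610.0 t/yr.
Box B: F(B→C) = (3610.0 + 991.1) − 2521 = 2080.1 t/yr.
Box C: F(C→D) = (2080.1 + 1028) − 1606 = 1502.1 t/yr.
Box D: F(D→E) = (1502.1 + 180.8) − 528.8 = 1154.1 t/yr.
Box E throughput = its input = 1154.1 t/yr; τ = 53920 / 1154.1 = 46.72 yr.

46.7 yr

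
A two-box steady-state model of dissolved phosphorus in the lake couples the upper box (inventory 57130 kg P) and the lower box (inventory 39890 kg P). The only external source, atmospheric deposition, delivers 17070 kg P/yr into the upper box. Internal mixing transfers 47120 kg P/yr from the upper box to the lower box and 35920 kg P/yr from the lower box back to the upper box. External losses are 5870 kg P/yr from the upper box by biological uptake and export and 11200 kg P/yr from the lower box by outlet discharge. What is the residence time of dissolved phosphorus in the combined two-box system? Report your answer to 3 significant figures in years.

5.68 yr

Residence time in the combined system uses the total inventory and the total *external* removal — internal exchanges between the two boxes cancel.
M_total = 57130 + 39890 = 97020 kg P.
ΣF_external_out = 5870 + 11200 = 17070 kg P/yr.
τ = M_total / ΣF_ext = 97020 / 17070 = 5.684 yr.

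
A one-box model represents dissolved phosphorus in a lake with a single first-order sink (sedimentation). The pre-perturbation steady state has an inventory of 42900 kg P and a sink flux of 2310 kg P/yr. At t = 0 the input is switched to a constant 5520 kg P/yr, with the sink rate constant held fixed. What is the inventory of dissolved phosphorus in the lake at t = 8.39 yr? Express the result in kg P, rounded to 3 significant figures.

64600 kg P

τ = M₀/F₀ = 42900/2310 = 18.57 yr; rate constant k = 1/τ.
New steady state M_∞ = F₁/k = F₁·τ = 5520 × 18.57 = 102510 kg P.
M(t) = M_∞ + (M₀ − M_∞)·e^(−t/τ); t/τ = 8.39/18.57 = 0.4518, so e^(−t/τ) = 0.6365.
M(t) = 102510 − 59610 × 0.6365 = 64570 kg P.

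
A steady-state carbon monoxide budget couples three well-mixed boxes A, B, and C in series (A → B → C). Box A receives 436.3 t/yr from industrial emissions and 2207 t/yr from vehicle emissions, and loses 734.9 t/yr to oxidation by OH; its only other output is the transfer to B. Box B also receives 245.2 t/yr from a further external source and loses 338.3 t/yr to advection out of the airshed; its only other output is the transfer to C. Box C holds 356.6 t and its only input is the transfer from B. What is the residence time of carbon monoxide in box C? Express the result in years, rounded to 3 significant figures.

Box A: F(A→B) = (436.3 + 2207) − 734.9 = 1908.4 t/yr.
Box B: F(B→C) = (1908.4 + 245.2) − 338.3 = 1815.3 t/yr.
Box C throughput = its input = 1815.3 t/yr; τ = 356.6 / 1815.3 = 0.1964 yr.

0.196 yr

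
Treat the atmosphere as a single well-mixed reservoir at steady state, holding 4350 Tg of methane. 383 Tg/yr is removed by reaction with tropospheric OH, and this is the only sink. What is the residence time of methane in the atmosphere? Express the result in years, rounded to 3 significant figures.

τ = M / F = 4350 / 383 = 11.36 yr.

11.4 yr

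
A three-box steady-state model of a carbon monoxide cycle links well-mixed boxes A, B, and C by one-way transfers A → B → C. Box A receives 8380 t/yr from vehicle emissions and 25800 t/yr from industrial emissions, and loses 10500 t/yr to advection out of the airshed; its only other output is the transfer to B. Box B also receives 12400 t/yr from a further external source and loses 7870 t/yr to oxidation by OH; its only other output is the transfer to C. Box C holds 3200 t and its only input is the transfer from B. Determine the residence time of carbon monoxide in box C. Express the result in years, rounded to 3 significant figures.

Box A: F(A→B) = (8380 + 25800) − 10500 = 23680 t/yr.
Box B: F(B→C) = (23680 + 12400) − 7870 = 28210 t/yr.
Box C throughput = its input = 28210 t/yr; τ = 3200 / 28210 = 0.1134 yr.

0.113 yr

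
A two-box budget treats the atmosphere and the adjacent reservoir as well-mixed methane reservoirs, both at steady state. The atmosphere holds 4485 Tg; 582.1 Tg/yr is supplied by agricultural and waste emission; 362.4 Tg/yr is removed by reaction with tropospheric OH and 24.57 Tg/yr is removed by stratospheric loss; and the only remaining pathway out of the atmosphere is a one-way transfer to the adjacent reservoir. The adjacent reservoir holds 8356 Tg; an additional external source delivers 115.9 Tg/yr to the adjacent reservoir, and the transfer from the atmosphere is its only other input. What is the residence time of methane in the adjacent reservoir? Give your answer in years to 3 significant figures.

26.9 yr

Balance the atmosphere: ΣF_in = 582.10 Tg/yr.
Transfer to the adjacent reservoir = ΣF_in − (362.4 + 24.57) = 195.13 Tg/yr.
Total input to the adjacent reservoir = 195.13 + 115.9 = 311.03 Tg/yr; at steady state this equals its total output.
τ = M / F = 8356 / 311.03 = 26.87 yr.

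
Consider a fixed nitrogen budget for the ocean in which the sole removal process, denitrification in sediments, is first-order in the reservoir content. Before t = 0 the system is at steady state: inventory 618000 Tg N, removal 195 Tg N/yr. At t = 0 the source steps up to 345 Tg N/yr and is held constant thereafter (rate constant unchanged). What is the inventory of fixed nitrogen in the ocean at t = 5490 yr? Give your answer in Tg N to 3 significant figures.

Residence time τ = M₀/F₀ = 3169 yr. The eventual steady state is M_∞ = M₀·(F₁/F₀) = 618000 × 345/195 = 1.0934×10^6 Tg N.
The anomaly ΔM(t) = M(t) − M_∞ decays as ΔM₀·e^(−t/τ) with ΔM₀ = 618000 − 1.0934×10^6 = −475400 Tg N.
At t = 5490 yr, e^(−t/τ) = e^(−1.732) = 0.1769, so ΔM = −84090 Tg N and M = 1.0934×10^6 − 84090 = 1.0093×10^6 Tg N.

1.01×10^6 Tg N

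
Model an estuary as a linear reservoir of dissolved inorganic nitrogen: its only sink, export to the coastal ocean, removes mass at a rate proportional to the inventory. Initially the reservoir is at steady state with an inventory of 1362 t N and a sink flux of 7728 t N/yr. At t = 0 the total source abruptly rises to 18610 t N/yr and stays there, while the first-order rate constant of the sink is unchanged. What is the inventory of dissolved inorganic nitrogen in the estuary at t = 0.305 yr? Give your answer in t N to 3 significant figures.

2940 t N

The sink rate constant is k = F₀/M₀ = 7728/1362 = 5.674 yr⁻¹.
Solving dM/dt = F₁ − kM with M(0) = M₀ gives M(t) = F₁/k + (M₀ − F₁/k)·e^(−kt).
F₁/k = 18610/5.674 = 3279.9 t N; kt = 5.674 × 0.305 = 1.731, e^(−kt) = 0.1772.
M(0.305) = 3279.9 + (1362 − 3279.9) × 0.1772 = 3279.9 − 339.8 = 2940.1 t N.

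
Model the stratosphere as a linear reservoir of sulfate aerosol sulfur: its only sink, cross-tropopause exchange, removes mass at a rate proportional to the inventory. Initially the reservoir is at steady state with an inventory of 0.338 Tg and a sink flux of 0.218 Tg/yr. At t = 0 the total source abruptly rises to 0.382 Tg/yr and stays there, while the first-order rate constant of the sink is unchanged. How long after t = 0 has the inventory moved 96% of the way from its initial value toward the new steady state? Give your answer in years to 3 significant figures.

4.99 yr

τ = M₀/F₀ = 0.338/0.218 = 1.550 yr.
The remaining gap fraction is e^(−t/τ); 96% covered ⇒ e^(−t/τ) = 0.0400.
t = −τ ln(0.0400) = 1.550 × 3.219 = 4.991 yr.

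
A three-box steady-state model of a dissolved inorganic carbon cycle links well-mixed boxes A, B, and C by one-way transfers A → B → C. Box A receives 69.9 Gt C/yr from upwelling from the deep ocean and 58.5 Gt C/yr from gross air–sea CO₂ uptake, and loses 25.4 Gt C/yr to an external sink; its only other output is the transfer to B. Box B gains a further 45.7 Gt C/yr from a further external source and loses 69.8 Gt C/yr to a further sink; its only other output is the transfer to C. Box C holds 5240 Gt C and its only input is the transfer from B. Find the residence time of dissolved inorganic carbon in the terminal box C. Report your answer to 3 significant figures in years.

Box A: F(A→B) = (69.9 + 58.5) − 25.4 = 103.00 Gt C/yr.
Box B: F(B→C) = (103.00 + 45.7) − 69.8 = 78.900 Gt C/yr.
Box C throughput = its input = 78.900 Gt C/yr; τ = 5240 / 78.900 = 66.41 yr.

66.4 yr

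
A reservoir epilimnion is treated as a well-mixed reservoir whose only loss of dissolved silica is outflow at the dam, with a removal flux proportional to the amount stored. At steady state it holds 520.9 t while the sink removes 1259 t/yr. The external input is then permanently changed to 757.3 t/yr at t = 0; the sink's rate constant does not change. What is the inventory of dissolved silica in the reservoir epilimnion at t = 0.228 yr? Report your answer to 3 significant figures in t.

433 t

Residence time τ = M₀/F₀ = 0.4137 yr. The eventual steady state is M_∞ = M₀·(F₁/F₀) = 520.9 × 757.3/1259 = 313.33 t.
The anomaly ΔM(t) = M(t) − M_∞ decays as ΔM₀·e^(−t/τ) with ΔM₀ = 520.9 − 313.33 = 207.6 t.
At t = 0.228 yr, e^(−t/τ) = e^(−0.5511) = 0.5763, so ΔM = 119.6 t and M = 313.33 + 119.6 = 432.96 t.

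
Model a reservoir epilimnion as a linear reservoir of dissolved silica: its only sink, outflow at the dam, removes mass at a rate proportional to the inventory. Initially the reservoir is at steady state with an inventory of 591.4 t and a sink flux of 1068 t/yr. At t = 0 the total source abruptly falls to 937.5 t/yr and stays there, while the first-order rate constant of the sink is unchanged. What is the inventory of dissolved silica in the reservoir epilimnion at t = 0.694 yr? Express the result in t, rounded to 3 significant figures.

Residence time τ = M₀/F₀ = 0.5537 yr. The eventual steady state is M_∞ = M₀·(F₁/F₀) = 591.4 × 937.5/1068 = 519.14 t.
The anomaly ΔM(t) = M(t) − M_∞ decays as ΔM₀·e^(−t/τ) with ΔM₀ = 591.4 − 519.14 = 72.26 t.
At t = 0.694 yr, e^(−t/τ) = e^(−1.253) = 0.2856, so ΔM = 20.64 t and M = 519.14 + 20.64 = 539.77 t.

540 t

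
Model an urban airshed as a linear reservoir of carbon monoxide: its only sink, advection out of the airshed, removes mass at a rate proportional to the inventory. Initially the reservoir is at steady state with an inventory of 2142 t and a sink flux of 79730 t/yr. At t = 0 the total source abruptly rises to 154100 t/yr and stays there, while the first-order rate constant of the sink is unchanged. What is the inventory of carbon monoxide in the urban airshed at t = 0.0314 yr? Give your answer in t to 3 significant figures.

3520 t

The sink rate constant is k = F₀/M₀ = 79730/2142 = 37.22 yr⁻¹.
Solving dM/dt = F₁ − kM with M(0) = M₀ gives M(t) = F₁/k + (M₀ − F₁/k)·e^(−kt).
F₁/k = 154100/37.22 = 4140.0 t; kt = 37.22 × 0.0314 = 1.169, e^(−kt) = 0.3107.
M(0.0314) = 4140.0 + (2142 − 4140.0) × 0.3107 = 4140.0 − 620.9 = 3519.1 t.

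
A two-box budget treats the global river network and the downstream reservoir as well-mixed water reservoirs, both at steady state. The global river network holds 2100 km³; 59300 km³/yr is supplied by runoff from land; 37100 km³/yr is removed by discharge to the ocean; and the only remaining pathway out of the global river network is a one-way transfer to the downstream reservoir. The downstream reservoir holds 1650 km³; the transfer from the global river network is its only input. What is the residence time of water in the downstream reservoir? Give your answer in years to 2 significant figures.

0.074 yr

Balance the global river network: ΣF_in = 59300 km³/yr.
Transfer to the downstream reservoir = ΣF_in − (37100) = 22200 km³/yr.
At steady state the output of the downstream reservoir equals its input, 22200 km³/yr.
τ = M / F = 1650 / 22200 = 0.07432 yr.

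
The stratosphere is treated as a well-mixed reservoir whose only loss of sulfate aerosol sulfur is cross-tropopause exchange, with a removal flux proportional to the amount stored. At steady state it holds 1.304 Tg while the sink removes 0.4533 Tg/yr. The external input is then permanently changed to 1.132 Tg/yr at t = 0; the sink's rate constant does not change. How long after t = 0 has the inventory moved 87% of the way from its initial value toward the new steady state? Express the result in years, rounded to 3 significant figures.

5.87 yr

τ = M₀/F₀ = 1.304/0.4533 = 2.877 yr.
The remaining gap fraction is e^(−t/τ); 87% covered ⇒ e^(−t/τ) = 0.130.
t = −τ ln(0.130) = 2.877 × 2.040 = 5.869 yr.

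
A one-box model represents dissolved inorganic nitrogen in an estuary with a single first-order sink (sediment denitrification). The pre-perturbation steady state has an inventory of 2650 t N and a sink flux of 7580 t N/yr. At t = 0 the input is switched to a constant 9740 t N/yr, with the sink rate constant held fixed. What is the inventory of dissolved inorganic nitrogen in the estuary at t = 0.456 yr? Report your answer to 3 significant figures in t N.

3200 t N

τ = M₀/F₀ = 2650/7580 = 0.3496 yr; rate constant k = 1/τ.
New steady state M_∞ = F₁/k = F₁·τ = 9740 × 0.3496 = 3405.1 t N.
M(t) = M_∞ + (M₀ − M_∞)·e^(−t/τ); t/τ = 0.456/0.3496 = 1.304, so e^(−t/τ) = 0.2714.
M(t) = 3405.1 − 755.1 × 0.2714 = 3200.2 t N.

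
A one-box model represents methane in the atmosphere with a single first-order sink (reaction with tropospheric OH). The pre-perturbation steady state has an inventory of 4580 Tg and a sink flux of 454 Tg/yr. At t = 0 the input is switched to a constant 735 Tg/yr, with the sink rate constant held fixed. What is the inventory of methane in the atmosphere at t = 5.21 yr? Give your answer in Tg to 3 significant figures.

τ = M₀/F₀ = 4580/454 = 10.09 yr; rate constant k = 1/τ.
New steady state M_∞ = F₁/k = F₁·τ = 735 × 10.09 = 7414.8 Tg.
M(t) = M_∞ + (M₀ − M_∞)·e^(−t/τ); t/τ = 5.21/10.09 = 0.5164, so e^(−t/τ) = 0.5966.
M(t) = 7414.8 − 2835 × 0.5966 = 5723.4 Tg.

5720 Tg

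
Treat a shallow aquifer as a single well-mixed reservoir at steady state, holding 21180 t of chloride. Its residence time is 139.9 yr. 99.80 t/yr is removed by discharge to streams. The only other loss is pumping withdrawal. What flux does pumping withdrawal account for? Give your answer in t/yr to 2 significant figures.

Total removal F = M/τ = 21180 / 139.9 = 151.4 t/yr.
Pumping withdrawal = F − (99.80) = 151.4 − 99.80 = 51.59 t/yr.

52 t/yr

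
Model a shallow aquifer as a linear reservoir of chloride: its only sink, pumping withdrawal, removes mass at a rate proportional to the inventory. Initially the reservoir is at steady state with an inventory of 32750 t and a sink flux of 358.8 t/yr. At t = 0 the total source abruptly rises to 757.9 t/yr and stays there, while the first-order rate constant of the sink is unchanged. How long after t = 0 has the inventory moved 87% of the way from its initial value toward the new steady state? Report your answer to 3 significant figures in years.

186 yr

τ = M₀/F₀ = 32750/358.8 = 91.28 yr.
The remaining gap fraction is e^(−t/τ); 87% covered ⇒ e^(−t/τ) = 0.130.
t = −τ ln(0.130) = 91.28 × 2.040 = 186.2 yr.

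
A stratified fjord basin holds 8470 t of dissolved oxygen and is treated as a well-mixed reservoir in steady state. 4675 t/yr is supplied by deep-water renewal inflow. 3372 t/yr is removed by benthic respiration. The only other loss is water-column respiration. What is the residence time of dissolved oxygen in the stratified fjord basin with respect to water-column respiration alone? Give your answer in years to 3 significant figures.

6.50 yr

At steady state ΣF_in = ΣF_out.
ΣF_in = 4675.0 t/yr.
Water-column respiration flux = ΣF_in − (3372) = 4675.0 − 3372 = 1303 t/yr.
τ = M / F = 8470 / 1303 = 6.500 yr.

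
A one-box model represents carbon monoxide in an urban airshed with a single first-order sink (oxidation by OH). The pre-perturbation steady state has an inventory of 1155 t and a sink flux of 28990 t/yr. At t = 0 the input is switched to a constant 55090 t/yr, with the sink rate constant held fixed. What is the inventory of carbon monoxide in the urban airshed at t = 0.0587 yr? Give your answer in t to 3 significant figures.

The sink rate constant is k = F₀/M₀ = 28990/1155 = 25.10 yr⁻¹.
Solving dM/dt = F₁ − kM with M(0) = M₀ gives M(t) = F₁/k + (M₀ − F₁/k)·e^(−kt).
F₁/k = 55090/25.10 = 2194.9 t; kt = 25.10 × 0.0587 = 1.473, e^(−kt) = 0.2292.
M(0.0587) = 2194.9 + (1155 − 2194.9) × 0.2292 = 2194.9 − 238.3 = 1956.6 t.

1960 t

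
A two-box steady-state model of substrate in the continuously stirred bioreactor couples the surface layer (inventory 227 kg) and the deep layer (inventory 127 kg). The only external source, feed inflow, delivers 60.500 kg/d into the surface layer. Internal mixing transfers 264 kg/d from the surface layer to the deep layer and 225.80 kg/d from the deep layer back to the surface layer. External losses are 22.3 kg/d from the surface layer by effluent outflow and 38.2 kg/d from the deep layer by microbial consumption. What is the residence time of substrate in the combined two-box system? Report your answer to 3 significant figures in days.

5.85 d

Residence time in the combined system uses the total inventory and the total *external* removal — internal exchanges between the two boxes cancel.
M_total = 227 + 127 = 354.00 kg.
ΣF_external_out = 22.3 + 38.2 = 60.500 kg/d.
τ = M_total / ΣF_ext = 354.00 / 60.500 = 5.851 d.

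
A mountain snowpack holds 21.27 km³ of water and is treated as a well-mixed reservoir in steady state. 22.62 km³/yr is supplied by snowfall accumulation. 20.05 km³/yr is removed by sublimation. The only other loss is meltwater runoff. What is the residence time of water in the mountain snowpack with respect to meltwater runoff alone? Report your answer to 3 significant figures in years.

8.28 yr

At steady state ΣF_in = ΣF_out.
ΣF_in = 22.620 km³/yr.
Meltwater runoff flux = ΣF_in − (20.05) = 22.620 − 20.05 = 2.570 km³/yr.
τ = M / F = 21.27 / 2.570 = 8.276 yr.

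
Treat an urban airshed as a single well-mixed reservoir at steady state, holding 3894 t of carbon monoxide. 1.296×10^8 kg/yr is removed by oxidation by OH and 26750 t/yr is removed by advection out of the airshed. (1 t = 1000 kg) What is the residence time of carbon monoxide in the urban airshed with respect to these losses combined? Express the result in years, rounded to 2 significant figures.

0.025 yr

Convert the oxidation by OH flux: 1.296×10^8 kg/yr = 129600 t/yr.
Total removal = 129600 + 26750 = 156350 t/yr.
τ = M / ΣF_out = 3894 / 156350 = 0.02491 yr.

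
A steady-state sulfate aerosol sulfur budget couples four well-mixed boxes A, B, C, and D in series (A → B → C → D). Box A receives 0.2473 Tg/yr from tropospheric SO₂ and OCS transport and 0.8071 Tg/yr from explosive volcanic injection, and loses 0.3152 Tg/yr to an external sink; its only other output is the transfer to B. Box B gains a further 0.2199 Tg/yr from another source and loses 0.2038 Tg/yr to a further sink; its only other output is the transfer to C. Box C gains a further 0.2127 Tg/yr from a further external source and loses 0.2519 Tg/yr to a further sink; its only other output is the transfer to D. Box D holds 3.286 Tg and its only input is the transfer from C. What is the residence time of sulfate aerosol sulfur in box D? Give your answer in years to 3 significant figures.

4.59 yr

Box A: F(A→B) = (0.2473 + 0.8071) − 0.3152 = 0.73920 Tg/yr.
Box B: F(B→C) = (0.73920 + 0.2199) − 0.2038 = 0.75530 Tg/yr.
Box C: F(C→D) = (0.75530 + 0.2127) − 0.2519 = 0.71610 Tg/yr.
Box D throughput = its input = 0.71610 Tg/yr; τ = 3.286 / 0.71610 = 4.589 yr.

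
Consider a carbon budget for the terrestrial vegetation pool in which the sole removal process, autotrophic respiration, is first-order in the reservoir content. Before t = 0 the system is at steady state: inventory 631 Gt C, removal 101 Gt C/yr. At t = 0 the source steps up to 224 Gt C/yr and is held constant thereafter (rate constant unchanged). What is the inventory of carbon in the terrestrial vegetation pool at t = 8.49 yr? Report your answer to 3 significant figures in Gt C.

1200 Gt C

Residence time τ = M₀/F₀ = 6.248 yr. The eventual steady state is M_∞ = M₀·(F₁/F₀) = 631 × 224/101 = 1399.4 Gt C.
The anomaly ΔM(t) = M(t) − M_∞ decays as ΔM₀·e^(−t/τ) with ΔM₀ = 631 − 1399.4 = −768.4 Gt C.
At t = 8.49 yr, e^(−t/τ) = e^(−1.359) = 0.2569, so ΔM = −197.4 Gt C and M = 1399.4 − 197.4 = 1202.0 Gt C.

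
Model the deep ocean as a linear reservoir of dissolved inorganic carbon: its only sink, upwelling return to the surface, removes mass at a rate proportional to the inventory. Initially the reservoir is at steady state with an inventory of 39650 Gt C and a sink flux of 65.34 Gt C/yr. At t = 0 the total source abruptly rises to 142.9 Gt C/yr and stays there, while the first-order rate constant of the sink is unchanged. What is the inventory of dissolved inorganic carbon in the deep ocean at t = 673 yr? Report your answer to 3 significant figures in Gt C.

Residence time τ = M₀/F₀ = 606.8 yr. The eventual steady state is M_∞ = M₀·(F₁/F₀) = 39650 × 142.9/65.34 = 86715 Gt C.
The anomaly ΔM(t) = M(t) − M_∞ decays as ΔM₀·e^(−t/τ) with ΔM₀ = 39650 − 86715 = −47070 Gt C.
At t = 673 yr, e^(−t/τ) = e^(−1.109) = 0.3299, so ΔM = −15530 Gt C and M = 86715 − 15530 = 71190 Gt C.

71200 Gt C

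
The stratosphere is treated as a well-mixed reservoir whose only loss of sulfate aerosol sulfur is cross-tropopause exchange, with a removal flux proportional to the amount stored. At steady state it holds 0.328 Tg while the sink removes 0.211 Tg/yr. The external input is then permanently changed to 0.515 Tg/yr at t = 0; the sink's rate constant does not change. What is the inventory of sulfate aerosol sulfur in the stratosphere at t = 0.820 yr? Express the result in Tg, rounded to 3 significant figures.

0.522 Tg

Residence time τ = M₀/F₀ = 1.555 yr. The eventual steady state is M_∞ = M₀·(F₁/F₀) = 0.328 × 0.515/0.211 = 0.80057 Tg.
The anomaly ΔM(t) = M(t) − M_∞ decays as ΔM₀·e^(−t/τ) with ΔM₀ = 0.328 − 0.80057 = −0.4726 Tg.
At t = 0.820 yr, e^(−t/τ) = e^(−0.5275) = 0.5901, so ΔM = −0.2789 Tg and M = 0.80057 − 0.2789 = 0.52172 Tg.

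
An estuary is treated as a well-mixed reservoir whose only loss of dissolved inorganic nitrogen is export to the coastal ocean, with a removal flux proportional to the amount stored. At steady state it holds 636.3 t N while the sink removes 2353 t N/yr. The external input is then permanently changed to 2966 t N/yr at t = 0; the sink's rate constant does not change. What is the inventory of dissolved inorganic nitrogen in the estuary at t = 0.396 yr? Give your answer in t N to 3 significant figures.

764 t N

The sink rate constant is k = F₀/M₀ = 2353/636.3 = 3.698 yr⁻¹.
Solving dM/dt = F₁ − kM with M(0) = M₀ gives M(t) = F₁/k + (M₀ − F₁/k)·e^(−kt).
F₁/k = 2966/3.698 = 802.07 t N; kt = 3.698 × 0.396 = 1.464, e^(−kt) = 0.2312.
M(0.396) = 802.07 + (636.3 − 802.07) × 0.2312 = 802.07 − 38.33 = 763.74 t N.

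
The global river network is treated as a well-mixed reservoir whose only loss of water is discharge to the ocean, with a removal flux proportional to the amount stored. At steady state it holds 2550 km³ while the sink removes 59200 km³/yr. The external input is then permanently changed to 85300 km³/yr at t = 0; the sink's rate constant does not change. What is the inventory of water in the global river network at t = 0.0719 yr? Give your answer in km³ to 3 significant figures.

The sink rate constant is k = F₀/M₀ = 59200/2550 = 23.22 yr⁻¹.
Solving dM/dt = F₁ − kM with M(0) = M₀ gives M(t) = F₁/k + (M₀ − F₁/k)·e^(−kt).
F₁/k = 85300/23.22 = 3674.2 km³; kt = 23.22 × 0.0719 = 1.669, e^(−kt) = 0.1884.
M(0.0719) = 3674.2 + (2550 − 3674.2) × 0.1884 = 3674.2 − 211.8 = 3462.4 km³.

3460 km³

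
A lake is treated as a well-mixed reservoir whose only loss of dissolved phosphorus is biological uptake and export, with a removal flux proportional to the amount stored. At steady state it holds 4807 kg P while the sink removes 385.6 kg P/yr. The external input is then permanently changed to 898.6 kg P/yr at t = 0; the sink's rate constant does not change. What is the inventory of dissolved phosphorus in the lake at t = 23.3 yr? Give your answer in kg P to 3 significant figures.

The sink rate constant is k = F₀/M₀ = 385.6/4807 = 0.08022 yr⁻¹.
Solving dM/dt = F₁ − kM with M(0) = M₀ gives M(t) = F₁/k + (M₀ − F₁/k)·e^(−kt).
F₁/k = 898.6/0.08022 = 11202 kg P; kt = 0.08022 × 23.3 = 1.869, e^(−kt) = 0.1543.
M(23.3) = 11202 + (4807 − 11202) × 0.1543 = 11202 − 986.6 = 10216 kg P.

10200 kg P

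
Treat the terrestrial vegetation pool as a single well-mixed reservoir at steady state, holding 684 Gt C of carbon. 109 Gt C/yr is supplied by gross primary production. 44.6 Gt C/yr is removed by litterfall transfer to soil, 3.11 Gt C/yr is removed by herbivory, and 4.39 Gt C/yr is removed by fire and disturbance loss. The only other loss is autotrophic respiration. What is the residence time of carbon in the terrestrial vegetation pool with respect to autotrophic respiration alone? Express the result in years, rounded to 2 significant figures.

At steady state ΣF_in = ΣF_out.
ΣF_in = 109.00 Gt C/yr.
Autotrophic respiration flux = ΣF_in − (44.6 + 3.11 + 4.39) = 109.00 − 52.10 = 56.90 Gt C/yr.
τ = M / F = 684 / 56.90 = 12.02 yr.

12 yr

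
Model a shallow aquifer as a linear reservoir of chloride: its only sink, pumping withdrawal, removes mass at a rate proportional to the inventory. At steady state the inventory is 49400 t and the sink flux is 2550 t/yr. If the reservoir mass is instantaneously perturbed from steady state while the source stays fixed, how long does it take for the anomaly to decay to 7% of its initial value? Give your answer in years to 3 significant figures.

51.5 yr

For a linear reservoir the anomaly decays as exp(−t/τ) with τ = M/F = 49400/2550 = 19.37 yr.
exp(−t/τ) = 0.07 ⇒ t = −τ ln(0.07) = 19.37 × 2.659 = 51.52 yr.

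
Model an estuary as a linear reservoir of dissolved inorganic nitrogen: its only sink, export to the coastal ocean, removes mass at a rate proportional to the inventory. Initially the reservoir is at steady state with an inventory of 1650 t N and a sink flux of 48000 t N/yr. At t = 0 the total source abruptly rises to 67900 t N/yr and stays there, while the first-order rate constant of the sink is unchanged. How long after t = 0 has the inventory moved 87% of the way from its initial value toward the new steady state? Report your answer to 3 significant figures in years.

τ = M₀/F₀ = 1650/48000 = 0.03438 yr.
The remaining gap fraction is e^(−t/τ); 87% covered ⇒ e^(−t/τ) = 0.130.
t = −τ ln(0.130) = 0.03438 × 2.040 = 0.07013 yr.

0.0701 yr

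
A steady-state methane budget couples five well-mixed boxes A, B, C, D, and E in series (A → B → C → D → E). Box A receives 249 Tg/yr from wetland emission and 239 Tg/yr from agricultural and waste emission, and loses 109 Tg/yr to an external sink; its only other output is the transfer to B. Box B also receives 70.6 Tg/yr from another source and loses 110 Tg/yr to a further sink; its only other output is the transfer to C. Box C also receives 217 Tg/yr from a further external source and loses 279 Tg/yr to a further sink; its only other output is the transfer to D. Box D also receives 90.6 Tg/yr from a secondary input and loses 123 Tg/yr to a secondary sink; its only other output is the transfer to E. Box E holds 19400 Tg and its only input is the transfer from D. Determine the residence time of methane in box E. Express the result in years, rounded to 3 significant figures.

79.1 yr

Box A: F(A→B) = (249 + 239) − 109 = 379.00 Tg/yr.
Box B: F(B→C) = (379.00 + 70.6) − 110 = 339.60 Tg/yr.
Box C: F(C→D) = (339.60 + 217) − 279 = 277.60 Tg/yr.
Box D: F(D→E) = (277.60 + 90.6) − 123 = 245.20 Tg/yr.
Box E throughput = its input = 245.20 Tg/yr; τ = 19400 / 245.20 = 79.12 yr.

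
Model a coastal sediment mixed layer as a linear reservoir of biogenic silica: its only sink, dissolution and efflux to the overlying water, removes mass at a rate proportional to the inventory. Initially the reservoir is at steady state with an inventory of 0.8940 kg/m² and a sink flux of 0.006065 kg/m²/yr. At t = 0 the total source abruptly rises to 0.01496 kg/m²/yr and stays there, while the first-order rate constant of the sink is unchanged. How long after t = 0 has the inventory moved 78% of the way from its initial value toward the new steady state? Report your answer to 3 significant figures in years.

223 yr

τ = M₀/F₀ = 0.8940/0.006065 = 147.4 yr.
The remaining gap fraction is e^(−t/τ); 78% covered ⇒ e^(−t/τ) = 0.220.
t = −τ ln(0.220) = 147.4 × 1.514 = 223.2 yr.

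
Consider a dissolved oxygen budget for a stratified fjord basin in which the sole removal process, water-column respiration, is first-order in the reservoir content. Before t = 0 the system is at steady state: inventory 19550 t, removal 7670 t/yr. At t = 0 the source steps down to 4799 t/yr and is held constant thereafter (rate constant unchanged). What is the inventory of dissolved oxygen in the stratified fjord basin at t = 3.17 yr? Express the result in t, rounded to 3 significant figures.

Residence time τ = M₀/F₀ = 2.549 yr. The eventual steady state is M_∞ = M₀·(F₁/F₀) = 19550 × 4799/7670 = 12232 t.
The anomaly ΔM(t) = M(t) − M_∞ decays as ΔM₀·e^(−t/τ) with ΔM₀ = 19550 − 12232 = 7318 t.
At t = 3.17 yr, e^(−t/τ) = e^(−1.244) = 0.2883, so ΔM = 2110 t and M = 12232 + 2110 = 14342 t.

14300 t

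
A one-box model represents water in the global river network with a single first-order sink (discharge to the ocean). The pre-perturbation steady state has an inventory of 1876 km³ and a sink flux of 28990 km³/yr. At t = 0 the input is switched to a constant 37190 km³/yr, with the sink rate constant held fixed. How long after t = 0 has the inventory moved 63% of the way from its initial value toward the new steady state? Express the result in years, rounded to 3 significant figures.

0.0643 yr

τ = M₀/F₀ = 1876/28990 = 0.06471 yr.
The remaining gap fraction is e^(−t/τ); 63% covered ⇒ e^(−t/τ) = 0.370.
t = −τ ln(0.370) = 0.06471 × 0.9943 = 0.06434 yr.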